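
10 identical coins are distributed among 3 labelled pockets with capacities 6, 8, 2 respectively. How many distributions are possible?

Ignoring the caps, the number of non-negative solutions to x_1+…+x_3 = 10 is C(12,2) = 66.
Subtract solutions that violate a single cap (substitute x_i' = x_i − (cap_i+1)): x_1 ≥ 7 gives C(5,2) = 10; x_2 ≥ 9 gives C(3,2) = 3; x_3 ≥ 3 gives C(9,2) = 36. Together 49.
Add back pairs where two caps are both exceeded: 0 + 1 + 0 = 1.
By inclusion–exclusion the count is 66 − 49 + 1 = 18.

18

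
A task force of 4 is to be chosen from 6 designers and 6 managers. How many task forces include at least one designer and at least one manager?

Total 4-person selections from all 12: C(12,4) = 495.
Subtract selections that omit an entire group: no designers → C(6,4) = 15; no managers → C(6,4) = 15.
Both groups omitted at once is impossible, so 495 − 30 = 465.

465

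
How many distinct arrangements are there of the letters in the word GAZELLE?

1260

The 7 letters of GAZELLE have repeats: E appearing twice and L appearing twice.
So there are 7! / (2!·2!) = 1260 distinguishable arrangements.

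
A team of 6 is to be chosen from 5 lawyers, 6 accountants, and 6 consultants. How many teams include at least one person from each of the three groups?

10530

Unrestricted: C(17,6) = 12376 ways to pick any 6 of the 17.
Selections missing a whole group: no lawyers → C(12,6) = 924; no accountants → C(11,6) = 462; no consultants → C(11,6) = 462.
Add back selections omitting two groups (i.e. drawn from a single group): C(5,6) + C(6,6) + C(6,6) = 2.
By inclusion–exclusion: 12376 − 1848 + 2 = 10530.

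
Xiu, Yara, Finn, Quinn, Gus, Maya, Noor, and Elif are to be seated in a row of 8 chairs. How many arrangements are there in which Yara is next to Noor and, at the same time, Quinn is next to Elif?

Treat {Yara,Noor} as one block (2 orders) and {Quinn,Elif} as another (2 orders).
That leaves 6 units to arrange: 2 × 2 × 6! = 4 × 720 = 2880.

2880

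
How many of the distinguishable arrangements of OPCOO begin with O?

With the first slot taken by O, it remains to arrange the other 4 letters (PCOO).
Those 4 letters have O appearing twice, giving (4)!/(2!) = 12.

12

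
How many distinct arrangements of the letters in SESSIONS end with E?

Fix E in the last position and arrange the remaining 7 letters.
Those 7 letters have S appearing 4 times, giving (7)!/(4!) = 210.

210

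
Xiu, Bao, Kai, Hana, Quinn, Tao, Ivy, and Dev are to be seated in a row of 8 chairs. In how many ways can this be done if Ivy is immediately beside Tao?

10080

Glue Ivy and Tao into one block (2 internal orders), leaving 7 units to arrange in a row.
That gives 2 × 7! = 2 × 5040 = 10080.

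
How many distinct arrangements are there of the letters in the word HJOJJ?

20

HJOJJ has 5 letters with J appearing 3 times.
So there are 5! / (3!) = 20 distinguishable arrangements.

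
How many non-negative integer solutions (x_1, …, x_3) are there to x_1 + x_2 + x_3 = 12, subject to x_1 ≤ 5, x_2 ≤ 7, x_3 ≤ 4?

15

By stars and bars, unrestricted non-negative solutions to x_1+…+x_3 = 12 number C(12+2,2) = 91.
Subtract solutions that violate a single cap (substitute x_i' = x_i − (cap_i+1)): x_1 ≥ 6 gives C(8,2) = 28; x_2 ≥ 8 gives C(6,2) = 15; x_3 ≥ 5 gives C(9,2) = 36. Together 79.
Add back pairs where two caps are both exceeded: 0 + 3 + 0 = 3.
By inclusion–exclusion the count is 91 − 79 + 3 = 15.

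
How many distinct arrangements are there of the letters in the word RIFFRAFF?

840

Letter multiplicities in RIFFRAFF: A×1, F×4, I×1, R×2.
The number of distinct arrangements is 8!/(4!·2!) = 40320/48 = 840.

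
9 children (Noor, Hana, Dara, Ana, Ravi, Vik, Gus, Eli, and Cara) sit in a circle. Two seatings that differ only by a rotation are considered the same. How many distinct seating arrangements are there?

Fix one person's seat to break rotational symmetry; the remaining 8 people can be arranged in (8)! = 40320 ways.

40320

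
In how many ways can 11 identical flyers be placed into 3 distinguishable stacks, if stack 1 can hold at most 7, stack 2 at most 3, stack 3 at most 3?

6

Ignoring the caps, the number of non-negative solutions to x_1+…+x_3 = 11 is C(13,2) = 78.
Subtract solutions that violate a single cap (substitute x_i' = x_i − (cap_i+1)): x_1 ≥ 8 gives C(5,2) = 10; x_2 ≥ 4 gives C(9,2) = 36; x_3 ≥ 4 gives C(9,2) = 36. Together 82.
Add back pairs where two caps are both exceeded: 0 + 0 + 10 = 10.
By inclusion–exclusion the count is 78 − 82 + 10 = 6.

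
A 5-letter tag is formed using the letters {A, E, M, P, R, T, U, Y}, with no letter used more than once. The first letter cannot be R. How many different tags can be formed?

5880

The first letter has 8−1 = 7 choices (anything except R).
The remaining 4 letters are filled from the other 7 symbols without repetition: 7 × 6 × 5 × 4 = 840.
Total: 7 × 840 = 5880.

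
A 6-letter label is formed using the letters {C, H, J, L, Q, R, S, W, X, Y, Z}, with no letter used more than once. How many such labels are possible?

332640

With no repetition, fill the 6 letters in order: 11 choices, then 10, down to 6.
That product is 11 × 10 × 9 × 8 × 7 × 6 = 332640.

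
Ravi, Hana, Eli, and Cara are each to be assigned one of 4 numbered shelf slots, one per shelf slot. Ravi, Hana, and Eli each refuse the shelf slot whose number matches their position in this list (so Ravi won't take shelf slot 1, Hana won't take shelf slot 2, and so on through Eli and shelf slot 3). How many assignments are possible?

11

Let Aᵢ (for i ∈ {1, 2, 3}) be the placements that put person i in their forbidden shelf slot. Any j of these fix j positions, leaving (4−j)! ways to fill the rest, and there are C(3,j) ways to pick which j.
By inclusion–exclusion, the number of valid placements is Σ_{j=0}^{3} (−1)^j C(3,j)·(4−j)!.
Computing: 24 − 18 + 6 − 1 = 11.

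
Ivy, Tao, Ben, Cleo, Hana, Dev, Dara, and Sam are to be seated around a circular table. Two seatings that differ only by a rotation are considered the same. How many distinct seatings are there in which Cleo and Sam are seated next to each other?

Treat {Cleo, Sam} as one unit (2 internal orders) and seat the resulting 7 units around the table: (6)! circular arrangements.
So 2 × (6)! = 2 × 720 = 1440.

1440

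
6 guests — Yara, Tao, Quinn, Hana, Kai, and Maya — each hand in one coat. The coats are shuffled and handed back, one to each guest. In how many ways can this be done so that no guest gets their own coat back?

Let Aᵢ be the assignments in which guest i gets their own coat. We want the size of the complement of A₁∪…∪A_6.
By inclusion–exclusion this is Σ_{j=0}^{6} (−1)^j C(6,j)·(6−j)!.
Computing: 720 − 720 + 360 − 120 + 30 − 6 + 1 = 265.

265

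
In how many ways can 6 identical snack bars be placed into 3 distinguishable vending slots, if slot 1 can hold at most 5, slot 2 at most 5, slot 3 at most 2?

16

Without the upper bounds there are C(8,2) = 28 ways to split 6 among 3 vending slots.
Subtract solutions that violate a single cap (substitute x_i' = x_i − (cap_i+1)): x_1 ≥ 6 gives C(2,2) = 1; x_2 ≥ 6 gives C(2,2) = 1; x_3 ≥ 3 gives C(5,2) = 10. Together 12.
No two caps can be exceeded simultaneously, so the pair terms are all 0.
By inclusion–exclusion the count is 28 − 12 + 0 = 16.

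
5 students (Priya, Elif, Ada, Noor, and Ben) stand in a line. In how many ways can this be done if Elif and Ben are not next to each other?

Of the 5! = 120 arrangements, those with Elif and Ben adjacent number 2 × 4! = 48 (treat the pair as a block with 2 internal orders).
Complementary counting: 120 − 48 = 72.

72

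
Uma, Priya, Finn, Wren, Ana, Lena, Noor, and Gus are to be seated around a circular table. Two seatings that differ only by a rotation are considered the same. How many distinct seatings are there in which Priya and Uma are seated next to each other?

Glue Priya and Uma into a block (2 internal orders). Seating 7 units around a circle gives (6)! arrangements.
So 2 × (6)! = 2 × 720 = 1440.

1440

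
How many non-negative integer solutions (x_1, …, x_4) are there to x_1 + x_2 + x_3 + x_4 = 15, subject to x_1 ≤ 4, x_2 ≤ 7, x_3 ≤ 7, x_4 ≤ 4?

100

Ignoring the caps, the number of non-negative solutions to x_1+…+x_4 = 15 is C(18,3) = 816.
Subtract solutions that violate a single cap (substitute x_i' = x_i − (cap_i+1)): x_1 ≥ 5 gives C(13,3) = 286; x_2 ≥ 8 gives C(10,3) = 120; x_3 ≥ 8 gives C(10,3) = 120; x_4 ≥ 5 gives C(13,3) = 286. Together 812.
Add back pairs where two caps are both exceeded: 10 + 10 + 56 + 0 + 10 + 10 = 96.
By inclusion–exclusion the count is 816 − 812 + 96 = 100.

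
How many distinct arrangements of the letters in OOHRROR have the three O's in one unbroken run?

20

Treat the 3 copies of O as a single block. The multiset to arrange is then {OOO, H, R, R, R}, 5 items in all.
That gives (5)!/(3!) = 20 arrangements.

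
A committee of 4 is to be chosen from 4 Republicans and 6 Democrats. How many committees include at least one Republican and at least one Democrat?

194

Unrestricted: C(10,4) = 210 ways to pick any 4 of the 10.
Selections missing a whole group: no Republicans → C(6,4) = 15; no Democrats → C(4,4) = 1.
Both groups omitted at once is impossible, so 210 − 16 = 194.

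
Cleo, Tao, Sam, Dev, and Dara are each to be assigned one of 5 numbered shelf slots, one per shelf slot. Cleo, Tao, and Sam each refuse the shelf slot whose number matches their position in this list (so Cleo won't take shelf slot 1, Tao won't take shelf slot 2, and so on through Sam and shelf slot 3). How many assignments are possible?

64

Let Aᵢ (for i ∈ {1, 2, 3}) be the placements that put person i in their forbidden shelf slot. Any j of these fix j positions, leaving (5−j)! ways to fill the rest, and there are C(3,j) ways to pick which j.
By inclusion–exclusion, the number of valid placements is Σ_{j=0}^{3} (−1)^j C(3,j)·(5−j)!.
Computing: 120 − 72 + 18 − 2 = 64.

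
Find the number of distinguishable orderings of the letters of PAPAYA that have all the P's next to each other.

Treat the 2 copies of P as a single block. The multiset to arrange is then {PP, A, A, A, Y}, 5 items in all.
That gives (5)!/(3!) = 20 arrangements.

20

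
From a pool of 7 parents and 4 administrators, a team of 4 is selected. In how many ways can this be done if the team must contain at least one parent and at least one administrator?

Total 4-person selections from all 11: C(11,4) = 330.
Selections missing a whole group: no parents → C(4,4) = 1; no administrators → C(7,4) = 35.
Both groups omitted at once is impossible, so 330 − 36 = 294.

294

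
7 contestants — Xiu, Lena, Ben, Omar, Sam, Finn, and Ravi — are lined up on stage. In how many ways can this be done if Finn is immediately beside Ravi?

Glue Finn and Ravi into one block (2 internal orders), leaving 6 units to arrange in a row.
So the count is 2·(6)! = 1440.

1440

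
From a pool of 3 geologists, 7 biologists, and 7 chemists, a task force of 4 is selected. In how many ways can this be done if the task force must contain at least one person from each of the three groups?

Total 4-person selections from all 17: C(17,4) = 2380.
Subtract selections that omit an entire group: no geologists → C(14,4) = 1001; no biologists → C(10,4) = 210; no chemists → C(10,4) = 210.
Add back selections omitting two groups (i.e. drawn from a single group): C(3,4) + C(7,4) + C(7,4) = 70.
By inclusion–exclusion: 2380 − 1421 + 70 = 1029.

1029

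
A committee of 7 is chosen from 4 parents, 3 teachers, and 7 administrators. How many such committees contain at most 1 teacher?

1716

Split by how many teachers are chosen (0 through 1).
Sum: C(3,0)·C(11,7) + C(3,1)·C(11,6) = 330 + 1386 = 1716.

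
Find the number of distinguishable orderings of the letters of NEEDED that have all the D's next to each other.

Treat the 2 copies of D as a single block. The multiset to arrange is then {DD, E, E, E, N}, 5 items in all.
That gives (5)!/(3!) = 20 arrangements.

20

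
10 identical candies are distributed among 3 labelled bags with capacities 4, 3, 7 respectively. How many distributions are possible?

Without the upper bounds there are C(12,2) = 66 ways to split 10 among 3 bags.
Subtract solutions that violate a single cap (substitute x_i' = x_i − (cap_i+1)): x_1 ≥ 5 gives C(7,2) = 21; x_2 ≥ 4 gives C(8,2) = 28; x_3 ≥ 8 gives C(4,2) = 6. Together 55.
Add back pairs where two caps are both exceeded: 3 + 0 + 0 = 3.
By inclusion–exclusion the count is 66 − 55 + 3 = 14.

14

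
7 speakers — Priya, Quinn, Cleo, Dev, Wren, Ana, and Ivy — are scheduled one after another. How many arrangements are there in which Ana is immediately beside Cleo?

Place the 5 others and the Ana-Cleo pair as 6 objects in a line; the pair has 2 internal arrangements.
That gives 2 × 6! = 2 × 720 = 1440.

1440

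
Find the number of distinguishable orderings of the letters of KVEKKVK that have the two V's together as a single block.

Treat the 2 copies of V as a single block. The multiset to arrange is then {VV, E, K, K, K, K}, 6 items in all.
That gives (6)!/(4!) = 30 arrangements.

30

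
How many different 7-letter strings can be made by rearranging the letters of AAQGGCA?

Letter multiplicities in AAQGGCA: A×3, C×1, G×2, Q×1.
The number of distinct arrangements is 7!/(3!·2!) = 5040/12 = 420.

420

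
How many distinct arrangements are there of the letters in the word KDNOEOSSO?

30240

The 9 letters of KDNOEOSSO have repeats: O appearing 3 times and S appearing twice.
So there are 9! / (3!·2!) = 30240 distinguishable arrangements.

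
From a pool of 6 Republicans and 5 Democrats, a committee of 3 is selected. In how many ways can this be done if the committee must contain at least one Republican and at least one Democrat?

135

With no constraint there are C(11,3) = 165 possible selections.
Selections missing a whole group: no Republicans → C(5,3) = 10; no Democrats → C(6,3) = 20.
Both groups omitted at once is impossible, so 165 − 30 = 135.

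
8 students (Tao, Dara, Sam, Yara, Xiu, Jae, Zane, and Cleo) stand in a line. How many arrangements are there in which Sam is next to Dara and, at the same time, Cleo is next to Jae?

Treat {Sam,Dara} as one block (2 orders) and {Cleo,Jae} as another (2 orders).
That leaves 6 units to arrange: 2 × 2 × 6! = 4 × 720 = 2880.

2880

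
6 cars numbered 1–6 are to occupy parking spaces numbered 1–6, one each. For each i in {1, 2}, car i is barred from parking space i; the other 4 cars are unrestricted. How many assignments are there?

504

Let Aᵢ (for i ∈ {1, 2}) be the placements that put car i in its forbidden parking space. Any j of these fix j positions, leaving (6−j)! ways to fill the rest, and there are C(2,j) ways to pick which j.
By inclusion–exclusion, the number of valid placements is Σ_{j=0}^{2} (−1)^j C(2,j)·(6−j)!.
Computing: 720 − 240 + 24 = 504.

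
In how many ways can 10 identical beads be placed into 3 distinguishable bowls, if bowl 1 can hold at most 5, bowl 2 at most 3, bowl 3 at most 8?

By stars and bars, unrestricted non-negative solutions to x_1+…+x_3 = 10 number C(10+2,2) = 66.
Subtract solutions that violate a single cap (substitute x_i' = x_i − (cap_i+1)): x_1 ≥ 6 gives C(6,2) = 15; x_2 ≥ 4 gives C(8,2) = 28; x_3 ≥ 9 gives C(3,2) = 3. Together 46.
Add back pairs where two caps are both exceeded: 1 + 0 + 0 = 1.
By inclusion–exclusion the count is 66 − 46 + 1 = 21.

21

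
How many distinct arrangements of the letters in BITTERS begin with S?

360

Fix S in the first position and arrange the remaining 6 letters.
Those 6 letters have T appearing twice, giving (6)!/(2!) = 360.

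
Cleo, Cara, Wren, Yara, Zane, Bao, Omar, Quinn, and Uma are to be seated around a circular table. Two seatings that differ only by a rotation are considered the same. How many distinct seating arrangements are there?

Fix one person's seat to break rotational symmetry; the remaining 8 people can be arranged in (8)! = 40320 ways.

40320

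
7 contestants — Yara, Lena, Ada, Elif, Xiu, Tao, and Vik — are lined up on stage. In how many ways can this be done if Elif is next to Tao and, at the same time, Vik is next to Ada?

480

Treat {Elif,Tao} as one block (2 orders) and {Vik,Ada} as another (2 orders).
That leaves 5 units to arrange: 2 × 2 × 5! = 4 × 120 = 480.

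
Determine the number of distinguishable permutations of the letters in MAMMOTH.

840

MAMMOTH has 7 letters with M appearing 3 times.
The number of distinct arrangements is 7!/(3!) = 5040/6 = 840.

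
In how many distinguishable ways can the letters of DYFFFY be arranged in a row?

60

Letter multiplicities in DYFFFY: D×1, F×3, Y×2.
The number of distinct arrangements is 6!/(3!·2!) = 720/12 = 60.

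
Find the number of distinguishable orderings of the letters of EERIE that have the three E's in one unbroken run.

6

Treat the 3 copies of E as a single block. The multiset to arrange is then {EEE, I, R}, 3 items in all.
All 3 items are distinct, so there are (3)! = 6 arrangements.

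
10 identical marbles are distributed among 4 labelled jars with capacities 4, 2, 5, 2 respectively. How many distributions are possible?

By stars and bars, unrestricted non-negative solutions to x_1+…+x_4 = 10 number C(10+3,3) = 286.
Subtract solutions that violate a single cap (substitute x_i' = x_i − (cap_i+1)): x_1 ≥ 5 gives C(8,3) = 56; x_2 ≥ 3 gives C(10,3) = 120; x_3 ≥ 6 gives C(7,3) = 35; x_4 ≥ 3 gives C(10,3) = 120. Together 331.
Add back pairs where two caps are both exceeded: 10 + 0 + 10 + 4 + 35 + 4 = 63.
By inclusion–exclusion the count is 286 − 331 + 63 = 18.

18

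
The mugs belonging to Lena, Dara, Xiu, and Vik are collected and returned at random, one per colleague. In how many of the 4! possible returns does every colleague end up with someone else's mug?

This is the derangement count D_4: permutations of 4 items with no fixed point.
By inclusion–exclusion this is Σ_{j=0}^{4} (−1)^j C(4,j)·(4−j)!.
Computing: 24 − 24 + 12 − 4 + 1 = 9.

9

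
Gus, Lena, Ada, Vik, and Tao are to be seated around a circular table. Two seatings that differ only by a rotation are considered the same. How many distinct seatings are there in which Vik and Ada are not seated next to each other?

Without the restriction there are (4)! = 24 seatings.
Seatings with Vik beside Ada: treat them as a block with 2 internal orders, giving 2 × (3)! = 12.
Subtracting, 24 − 12 = 12.

12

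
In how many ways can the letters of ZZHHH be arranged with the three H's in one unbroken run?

3

Treat the 3 copies of H as a single block. The multiset to arrange is then {HHH, Z, Z}, 3 items in all.
That gives (3)!/(2!) = 3 arrangements.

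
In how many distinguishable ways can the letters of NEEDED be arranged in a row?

60

NEEDED has 6 letters with D appearing twice and E appearing 3 times.
Dividing 6! = 720 by 3!·2! = 12 for the repeated letters gives 60.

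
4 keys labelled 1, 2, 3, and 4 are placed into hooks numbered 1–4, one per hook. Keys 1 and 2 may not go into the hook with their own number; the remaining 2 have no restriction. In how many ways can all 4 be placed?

14

Let Aᵢ (for i ∈ {1, 2}) be the placements that put key i in its forbidden hook. Any j of these fix j positions, leaving (4−j)! ways to fill the rest, and there are C(2,j) ways to pick which j.
By inclusion–exclusion, the number of valid placements is Σ_{j=0}^{2} (−1)^j C(2,j)·(4−j)!.
Computing: 24 − 12 + 2 = 14.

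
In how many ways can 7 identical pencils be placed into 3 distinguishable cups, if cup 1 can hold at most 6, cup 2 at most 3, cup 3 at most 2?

11

Ignoring the caps, the number of non-negative solutions to x_1+…+x_3 = 7 is C(9,2) = 36.
Subtract solutions that violate a single cap (substitute x_i' = x_i − (cap_i+1)): x_1 ≥ 7 gives C(2,2) = 1; x_2 ≥ 4 gives C(5,2) = 10; x_3 ≥ 3 gives C(6,2) = 15. Together 26.
Add back pairs where two caps are both exceeded: 0 + 0 + 1 = 1.
By inclusion–exclusion the count is 36 − 26 + 1 = 11.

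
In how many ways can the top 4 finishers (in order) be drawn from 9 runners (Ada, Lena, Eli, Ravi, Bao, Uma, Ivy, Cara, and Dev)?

This is an ordered selection of 4 from 9: P(9,4).
That gives 9 × 8 × 7 × 6 = 3024.

3024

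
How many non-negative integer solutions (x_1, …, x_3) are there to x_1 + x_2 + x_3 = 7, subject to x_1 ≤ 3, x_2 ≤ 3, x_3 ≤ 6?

15

Without the upper bounds there are C(9,2) = 36 ways to split 7 among 3 variables.
Subtract solutions that violate a single cap (substitute x_i' = x_i − (cap_i+1)): x_1 ≥ 4 gives C(5,2) = 10; x_2 ≥ 4 gives C(5,2) = 10; x_3 ≥ 7 gives C(2,2) = 1. Together 21.
No two caps can be exceeded simultaneously, so the pair terms are all 0.
By inclusion–exclusion the count is 36 − 21 + 0 = 15.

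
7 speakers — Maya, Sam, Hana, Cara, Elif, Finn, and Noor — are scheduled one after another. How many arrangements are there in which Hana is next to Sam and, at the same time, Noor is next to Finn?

Treat {Hana,Sam} as one block (2 orders) and {Noor,Finn} as another (2 orders).
That leaves 5 units to arrange: 2 × 2 × 5! = 4 × 120 = 480.

480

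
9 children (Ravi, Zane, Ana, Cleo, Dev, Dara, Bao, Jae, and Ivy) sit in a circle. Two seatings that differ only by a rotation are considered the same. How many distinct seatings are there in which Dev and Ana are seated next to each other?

Glue Dev and Ana into a block (2 internal orders). Seating 8 units around a circle gives (7)! arrangements.
So 2 × (7)! = 2 × 5040 = 10080.

10080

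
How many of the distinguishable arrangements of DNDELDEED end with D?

With the last slot taken by D, it remains to arrange the other 8 letters (NDELDEED).
Those 8 letters have D appearing 3 times and E appearing 3 times, giving (8)!/(3!·3!) = 1120.

1120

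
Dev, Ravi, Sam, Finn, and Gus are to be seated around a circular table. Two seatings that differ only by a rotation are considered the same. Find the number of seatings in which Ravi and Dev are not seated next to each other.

All circular seatings of 5 people number (4)! = 24.
Seatings with Ravi beside Dev: treat them as a block with 2 internal orders, giving 2 × (3)! = 12.
Subtracting, 24 − 12 = 12.

12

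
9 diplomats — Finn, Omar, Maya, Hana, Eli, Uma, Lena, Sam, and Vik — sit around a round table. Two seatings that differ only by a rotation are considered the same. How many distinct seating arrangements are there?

Fix one person's seat to break rotational symmetry; the remaining 8 people can be arranged in (8)! = 40320 ways.

40320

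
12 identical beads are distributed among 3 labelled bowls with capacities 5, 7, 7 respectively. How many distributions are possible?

Ignoring the caps, the number of non-negative solutions to x_1+…+x_3 = 12 is C(14,2) = 91.
Subtract solutions that violate a single cap (substitute x_i' = x_i − (cap_i+1)): x_1 ≥ 6 gives C(8,2) = 28; x_2 ≥ 8 gives C(6,2) = 15; x_3 ≥ 8 gives C(6,2) = 15. Together 58.
No two caps can be exceeded simultaneously, so the pair terms are all 0.
By inclusion–exclusion the count is 91 − 58 + 0 = 33.

33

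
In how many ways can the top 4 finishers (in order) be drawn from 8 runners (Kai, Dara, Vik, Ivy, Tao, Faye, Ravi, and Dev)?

1680

This is an ordered selection of 4 from 8: P(8,4).
That gives 8 × 7 × 6 × 5 = 1680.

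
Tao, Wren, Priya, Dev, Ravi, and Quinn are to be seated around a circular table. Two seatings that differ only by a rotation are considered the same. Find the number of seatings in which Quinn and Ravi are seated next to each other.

48

Treat {Quinn, Ravi} as one unit (2 internal orders) and seat the resulting 5 units around the table: (4)! circular arrangements.
So 2 × (4)! = 2 × 24 = 48.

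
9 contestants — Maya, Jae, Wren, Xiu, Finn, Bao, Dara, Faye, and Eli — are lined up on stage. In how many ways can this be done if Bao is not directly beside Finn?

282240

There are 9! = 362880 arrangements in all. If Bao and Finn are adjacent, merging them into one block gives 2·(8)! = 80640 arrangements.
So 362880 − 80640 = 282240 arrangements keep them apart.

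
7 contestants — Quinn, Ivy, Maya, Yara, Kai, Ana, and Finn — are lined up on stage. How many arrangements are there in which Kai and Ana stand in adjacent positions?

1440

Place the 5 others and the Kai-Ana pair as 6 objects in a line; the pair has 2 internal arrangements.
That gives 2 × 6! = 2 × 720 = 1440.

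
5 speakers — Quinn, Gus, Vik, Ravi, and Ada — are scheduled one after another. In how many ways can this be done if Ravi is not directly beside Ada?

72

Of the 5! = 120 arrangements, those with Ravi and Ada adjacent number 2 × 4! = 48 (treat the pair as a block with 2 internal orders).
Complementary counting: 120 − 48 = 72.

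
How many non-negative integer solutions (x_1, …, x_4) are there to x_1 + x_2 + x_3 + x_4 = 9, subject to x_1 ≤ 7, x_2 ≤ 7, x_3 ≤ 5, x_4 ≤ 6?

182

By stars and bars, unrestricted non-negative solutions to x_1+…+x_4 = 9 number C(9+3,3) = 220.
Subtract solutions that violate a single cap (substitute x_i' = x_i − (cap_i+1)): x_1 ≥ 8 gives C(4,3) = 4; x_2 ≥ 8 gives C(4,3) = 4; x_3 ≥ 6 gives C(6,3) = 20; x_4 ≥ 7 gives C(5,3) = 10. Together 38.
No two caps can be exceeded simultaneously, so the pair terms are all 0.
By inclusion–exclusion the count is 220 − 38 + 0 = 182.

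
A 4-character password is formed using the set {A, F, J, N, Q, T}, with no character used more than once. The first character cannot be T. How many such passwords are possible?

The first character has 6−1 = 5 choices (anything except T).
The remaining 3 characters are filled from the other 5 symbols without repetition: 5 × 4 × 3 = 60.
Total: 5 × 60 = 300.

300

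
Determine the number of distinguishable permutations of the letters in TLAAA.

TLAAA has 5 letters with A appearing 3 times.
Dividing 5! = 120 by 3! = 6 for the repeated letters gives 20.

20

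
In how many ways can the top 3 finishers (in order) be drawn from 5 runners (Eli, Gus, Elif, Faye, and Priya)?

This is an ordered selection of 3 from 5: P(5,3).
That gives 5 × 4 × 3 = 60.

60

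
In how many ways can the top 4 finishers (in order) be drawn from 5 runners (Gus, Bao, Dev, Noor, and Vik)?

There are 5 choices for 1st place, 4 for 2nd, and so on down to 2 for position 4.
That gives 5 × 4 × 3 × 2 = 120.

120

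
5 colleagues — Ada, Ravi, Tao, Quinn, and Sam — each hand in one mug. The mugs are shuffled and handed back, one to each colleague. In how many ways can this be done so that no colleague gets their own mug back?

44

Count assignments avoiding every fixed point. For any j of the 5 colleagues fixed to their own mug, the other 5−j can be arranged in (5−j)! ways.
By inclusion–exclusion this is Σ_{j=0}^{5} (−1)^j C(5,j)·(5−j)!.
Computing: 120 − 120 + 60 − 20 + 5 − 1 = 44.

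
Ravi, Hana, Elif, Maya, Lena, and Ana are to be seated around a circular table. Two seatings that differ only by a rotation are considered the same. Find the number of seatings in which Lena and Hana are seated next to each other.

48

Glue Lena and Hana into a block (2 internal orders). Seating 5 units around a circle gives (4)! arrangements.
So 2 × (4)! = 2 × 24 = 48.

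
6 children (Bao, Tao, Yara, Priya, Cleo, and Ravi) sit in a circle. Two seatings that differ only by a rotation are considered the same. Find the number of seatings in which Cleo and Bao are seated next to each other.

Treat {Cleo, Bao} as one unit (2 internal orders) and seat the resulting 5 units around the table: (4)! circular arrangements.
So 2 × (4)! = 2 × 24 = 48.

48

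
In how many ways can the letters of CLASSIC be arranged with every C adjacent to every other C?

Treat the 2 copies of C as a single block. The multiset to arrange is then {CC, A, I, L, S, S}, 6 items in all.
That gives (6)!/(2!) = 360 arrangements.

360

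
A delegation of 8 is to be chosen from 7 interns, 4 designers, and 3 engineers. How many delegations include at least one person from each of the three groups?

Unrestricted: C(14,8) = 3003 ways to pick any 8 of the 14.
Selections missing a whole group: no interns → C(7,8) = 0; no designers → C(10,8) = 45; no engineers → C(11,8) = 165.
Add back selections omitting two groups (i.e. drawn from a single group): C(7,8) + C(4,8) + C(3,8) = 0.
By inclusion–exclusion: 3003 − 210 + 0 = 2793.

2793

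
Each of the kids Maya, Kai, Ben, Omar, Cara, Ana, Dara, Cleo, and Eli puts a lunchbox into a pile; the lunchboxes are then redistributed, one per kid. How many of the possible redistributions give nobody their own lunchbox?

This is the derangement count D_9: permutations of 9 items with no fixed point.
By inclusion–exclusion this is Σ_{j=0}^{9} (−1)^j C(9,j)·(9−j)!.
Computing: 362880 − 362880 + 181440 − 60480 + 15120 − 3024 + 504 − 72 + 9 − 1 = 133496.

133496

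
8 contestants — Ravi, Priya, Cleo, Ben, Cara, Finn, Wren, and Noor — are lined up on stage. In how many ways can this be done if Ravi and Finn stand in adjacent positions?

Glue Ravi and Finn into one block (2 internal orders), leaving 7 units to arrange in a row.
That gives 2 × 7! = 2 × 5040 = 10080.

10080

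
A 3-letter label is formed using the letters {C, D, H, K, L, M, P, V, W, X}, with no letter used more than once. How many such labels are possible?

720

This is a permutation of 3 out of 10: P(10,3) = 10!/7!.
That product is 10 × 9 × 8 = 720.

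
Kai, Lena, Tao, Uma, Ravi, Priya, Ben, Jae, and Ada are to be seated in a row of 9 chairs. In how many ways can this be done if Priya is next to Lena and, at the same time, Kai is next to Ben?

20160

Treat {Priya,Lena} as one block (2 orders) and {Kai,Ben} as another (2 orders).
That leaves 7 units to arrange: 2 × 2 × 7! = 4 × 5040 = 20160.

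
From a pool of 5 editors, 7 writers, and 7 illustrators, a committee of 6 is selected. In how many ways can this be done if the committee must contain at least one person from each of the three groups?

22295

Unrestricted: C(19,6) = 27132 ways to pick any 6 of the 19.
Subtract selections that omit an entire group: no editors → C(14,6) = 3003; no writers → C(12,6) = 924; no illustrators → C(12,6) = 924.
Add back selections omitting two groups (i.e. drawn from a single group): C(5,6) + C(7,6) + C(7,6) = 14.
By inclusion–exclusion: 27132 − 4851 + 14 = 22295.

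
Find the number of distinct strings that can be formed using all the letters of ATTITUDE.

The 8 letters of ATTITUDE have repeats: T appearing 3 times.
So there are 8! / (3!) = 6720 distinguishable arrangements.

6720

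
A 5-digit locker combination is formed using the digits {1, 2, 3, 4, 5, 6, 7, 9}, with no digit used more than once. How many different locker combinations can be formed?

6720

With no repetition, fill the 5 digits in order: 8 choices, then 7, down to 4.
8 × 7 × 6 × 5 × 4 = 6720.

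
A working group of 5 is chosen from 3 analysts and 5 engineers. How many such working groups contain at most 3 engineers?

40

Split by how many engineers are chosen (0 through 3).
Sum: C(5,0)·C(3,5) + C(5,1)·C(3,4) + C(5,2)·C(3,3) + C(5,3)·C(3,2) = 0 + 0 + 10 + 30 = 40.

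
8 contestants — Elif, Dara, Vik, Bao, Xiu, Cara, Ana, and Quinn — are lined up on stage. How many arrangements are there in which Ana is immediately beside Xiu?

10080

Treat {Ana, Xiu} as a single unit. There are 7 units to order, and the pair itself can be ordered 2 ways.
That gives 2 × 7! = 2 × 5040 = 10080.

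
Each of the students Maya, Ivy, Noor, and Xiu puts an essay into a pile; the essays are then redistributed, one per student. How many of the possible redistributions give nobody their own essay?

9

Count assignments avoiding every fixed point. For any j of the 4 students fixed to their own essay, the other 4−j can be arranged in (4−j)! ways.
By inclusion–exclusion this is Σ_{j=0}^{4} (−1)^j C(4,j)·(4−j)!.
Computing: 24 − 24 + 12 − 4 + 1 = 9.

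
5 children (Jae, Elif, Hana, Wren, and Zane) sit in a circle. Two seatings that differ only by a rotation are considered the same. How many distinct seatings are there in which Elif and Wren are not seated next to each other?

Without the restriction there are (4)! = 24 seatings.
Those with Elif next to Wren: fuse the pair into one unit and seat 4 units around a circle — 2·(3)! = 12.
Subtracting, 24 − 12 = 12.

12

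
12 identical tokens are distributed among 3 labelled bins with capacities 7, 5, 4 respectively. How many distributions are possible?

15

By stars and bars, unrestricted non-negative solutions to x_1+…+x_3 = 12 number C(12+2,2) = 91.
Subtract solutions that violate a single cap (substitute x_i' = x_i − (cap_i+1)): x_1 ≥ 8 gives C(6,2) = 15; x_2 ≥ 6 gives C(8,2) = 28; x_3 ≥ 5 gives C(9,2) = 36. Together 79.
Add back pairs where two caps are both exceeded: 0 + 0 + 3 = 3.
By inclusion–exclusion the count is 91 − 79 + 3 = 15.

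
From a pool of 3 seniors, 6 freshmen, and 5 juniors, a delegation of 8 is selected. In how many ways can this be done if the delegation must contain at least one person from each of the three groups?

Total 8-person selections from all 14: C(14,8) = 3003.
Subtract selections that omit an entire group: no seniors → C(11,8) = 165; no freshmen → C(8,8) = 1; no juniors → C(9,8) = 9.
Add back selections omitting two groups (i.e. drawn from a single group): C(3,8) + C(6,8) + C(5,8) = 0.
By inclusion–exclusion: 3003 − 175 + 0 = 2828.

2828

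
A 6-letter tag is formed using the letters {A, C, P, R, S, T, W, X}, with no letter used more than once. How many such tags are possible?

20160

Choose and order 6 of the 8 symbols: the first letter has 8 options, the next 7, and so on down to 3.
That product is 8 × 7 × 6 × 5 × 4 × 3 = 20160.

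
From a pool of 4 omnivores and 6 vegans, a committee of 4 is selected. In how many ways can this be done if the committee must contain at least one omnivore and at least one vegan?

With no constraint there are C(10,4) = 210 possible selections.
Subtract selections that omit an entire group: no omnivores → C(6,4) = 15; no vegans → C(4,4) = 1.
Both groups omitted at once is impossible, so 210 − 16 = 194.

194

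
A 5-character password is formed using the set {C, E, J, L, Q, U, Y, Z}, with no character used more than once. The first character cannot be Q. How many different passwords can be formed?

The first character has 8−1 = 7 choices (anything except Q).
The remaining 4 characters are filled from the other 7 symbols without repetition: 7 × 6 × 5 × 4 = 840.
Total: 7 × 840 = 5880.

5880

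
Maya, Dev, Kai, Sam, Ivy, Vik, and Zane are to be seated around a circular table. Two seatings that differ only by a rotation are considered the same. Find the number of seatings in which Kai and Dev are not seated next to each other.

480

All circular seatings of 7 people number (6)! = 720.
Those with Kai next to Dev: fuse the pair into one unit and seat 6 units around a circle — 2·(5)! = 240.
Subtracting, 720 − 240 = 480.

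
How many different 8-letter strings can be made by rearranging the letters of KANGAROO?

The 8 letters of KANGAROO have repeats: A appearing twice and O appearing twice.
Dividing 8! = 40320 by 2!·2! = 4 for the repeated letters gives 10080.

10080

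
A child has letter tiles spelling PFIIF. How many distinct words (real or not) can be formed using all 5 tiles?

30

PFIIF has 5 letters with F appearing twice and I appearing twice.
Dividing 5! = 120 by 2!·2! = 4 for the repeated letters gives 30.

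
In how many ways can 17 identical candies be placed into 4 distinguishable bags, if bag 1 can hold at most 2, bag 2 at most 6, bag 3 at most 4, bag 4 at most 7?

10

Without the upper bounds there are C(20,3) = 1140 ways to split 17 among 4 bags.
Subtract solutions that violate a single cap (substitute x_i' = x_i − (cap_i+1)): x_1 ≥ 3 gives C(17,3) = 680; x_2 ≥ 7 gives C(13,3) = 286; x_3 ≥ 5 gives C(15,3) = 455; x_4 ≥ 8 gives C(12,3) = 220. Together 1641.
Add back pairs where two caps are both exceeded: 120 + 220 + 84 + 56 + 10 + 35 = 525.
Subtract triples: 10 + 0 + 4 + 0 = 14.
By inclusion–exclusion the count is 1140 − 1641 + 525 − 14 = 10.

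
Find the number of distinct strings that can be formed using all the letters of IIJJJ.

10

The 5 letters of IIJJJ have repeats: I appearing twice and J appearing 3 times.
The number of distinct arrangements is 5!/(3!·2!) = 120/12 = 10.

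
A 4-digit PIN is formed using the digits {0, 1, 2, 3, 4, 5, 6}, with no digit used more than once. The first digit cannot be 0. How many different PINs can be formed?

720

The first digit has 7−1 = 6 choices (anything except 0).
The remaining 3 digits are filled from the other 6 symbols without repetition: 6 × 5 × 4 = 120.
Total: 6 × 120 = 720.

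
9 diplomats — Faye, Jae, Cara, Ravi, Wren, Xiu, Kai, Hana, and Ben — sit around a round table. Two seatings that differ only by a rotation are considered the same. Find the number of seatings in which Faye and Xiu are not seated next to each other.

Without the restriction there are (8)! = 40320 seatings.
Seatings with Faye beside Xiu: treat them as a block with 2 internal orders, giving 2 × (7)! = 10080.
Subtracting, 40320 − 10080 = 30240.

30240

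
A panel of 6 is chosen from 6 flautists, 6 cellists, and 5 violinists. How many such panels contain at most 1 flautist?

Split by how many flautists are chosen (0 through 1).
Sum: C(6,0)·C(11,6) + C(6,1)·C(11,5) = 462 + 2772 = 3234.

3234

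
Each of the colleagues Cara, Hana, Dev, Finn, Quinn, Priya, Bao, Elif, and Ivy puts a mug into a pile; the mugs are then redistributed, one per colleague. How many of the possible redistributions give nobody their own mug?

133496

Let Aᵢ be the assignments in which colleague i gets their own mug. We want the size of the complement of A₁∪…∪A_9.
By inclusion–exclusion this is Σ_{j=0}^{9} (−1)^j C(9,j)·(9−j)!.
Computing: 362880 − 362880 + 181440 − 60480 + 15120 − 3024 + 504 − 72 + 9 − 1 = 133496.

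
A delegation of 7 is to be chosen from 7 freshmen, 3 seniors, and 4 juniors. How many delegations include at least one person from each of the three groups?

Unrestricted: C(14,7) = 3432 ways to pick any 7 of the 14.
Selections missing a whole group: no freshmen → C(7,7) = 1; no seniors → C(11,7) = 330; no juniors → C(10,7) = 120.
Add back selections omitting two groups (i.e. drawn from a single group): C(7,7) + C(3,7) + C(4,7) = 1.
By inclusion–exclusion: 3432 − 451 + 1 = 2982.

2982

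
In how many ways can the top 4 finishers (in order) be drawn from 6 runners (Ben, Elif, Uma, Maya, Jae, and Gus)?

360

There are 6 choices for 1st place, 5 for 2nd, and so on down to 3 for position 4.
That gives 6 × 5 × 4 × 3 = 360.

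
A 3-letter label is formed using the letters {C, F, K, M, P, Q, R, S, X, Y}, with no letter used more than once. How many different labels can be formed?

720

Choose and order 3 of the 10 symbols: the first letter has 10 options, the next 9, then 8.
10 × 9 × 8 = 720.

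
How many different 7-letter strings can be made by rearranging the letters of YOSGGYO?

630

Letter multiplicities in YOSGGYO: G×2, O×2, S×1, Y×2.
Dividing 7! = 5040 by 2!·2!·2! = 8 for the repeated letters gives 630.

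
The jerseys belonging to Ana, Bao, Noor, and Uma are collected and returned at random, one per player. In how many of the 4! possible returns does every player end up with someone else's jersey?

9

Count assignments avoiding every fixed point. For any j of the 4 players fixed to their old jersey, the other 4−j can be arranged in (4−j)! ways.
By inclusion–exclusion this is Σ_{j=0}^{4} (−1)^j C(4,j)·(4−j)!.
Computing: 24 − 24 + 12 − 4 + 1 = 9.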